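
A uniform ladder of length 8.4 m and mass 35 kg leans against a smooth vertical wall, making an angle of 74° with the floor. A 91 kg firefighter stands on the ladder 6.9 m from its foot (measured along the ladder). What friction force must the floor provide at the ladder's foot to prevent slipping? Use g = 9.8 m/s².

f ≈ 259 N

Sum moments about the foot of the ladder (the floor normal and friction both act there and drop out).
Ladder weight 35×9.8 = 343 N acts at 4.2 m along the ladder; its horizontal arm is 4.2·cos74° = 1.158 m → τ = 397.2 N·m clockwise.
Firefighter: 91×9.8 = 891.8 N at 6.9 m → arm 1.902 m → τ = 1696 N·m clockwise.
Wall normal N acts horizontally at the top; its moment arm is the height L sinθ = 8.4·sin74° = 8.075 m, counterclockwise.
Balancing moments: N × 8.075 = 2093, giving N = 259 N.
ΣFx = 0: friction at the foot balances the wall's push, so f = N_wall = 259 N.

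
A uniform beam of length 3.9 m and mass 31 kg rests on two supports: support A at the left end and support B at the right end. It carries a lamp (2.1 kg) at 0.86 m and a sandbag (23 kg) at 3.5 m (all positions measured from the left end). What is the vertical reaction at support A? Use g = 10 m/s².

Taking torques about support B:
Beam weight: 31 × 10 = 310 N down at 1.95 m → arm 1.95 m, τ = 310 × 1.95 = 604.5 N·m counterclockwise.
Lamp: 2.1 × 10 = 21 N down at 0.86 m → arm 3.04 m, τ = 21 × 3.04 = 63.84 N·m counterclockwise.
Sandbag: 23 × 10 = 230 N down at 3.5 m → arm 0.4 m, τ = 230 × 0.4 = 92 N·m counterclockwise.
Net load moment about support B = 760.3 N·m counterclockwise.
Reaction R at support A is upward at 0 m, arm 3.9 m → moment R × 3.9 clockwise.
Στ = 0 ⇒ R × 3.9 = 760.3 ⇒ R = 195 N.

R_A ≈ 195 N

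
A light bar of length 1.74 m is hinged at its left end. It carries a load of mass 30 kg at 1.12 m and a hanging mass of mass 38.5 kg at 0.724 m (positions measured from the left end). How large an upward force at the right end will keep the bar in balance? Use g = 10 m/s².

F ≈ 353 N

About the left end:
Load: 30 × 10 = 300 N down at 1.12 m → arm 1.12 m, τ = 300 × 1.12 = 336 N·m clockwise.
Hanging mass: 38.5 × 10 = 385 N down at 0.724 m → arm 0.724 m, τ = 385 × 0.724 = 278.7 N·m clockwise.
Net moment of the loads = 614.7 N·m clockwise.
The upward force F acts at the right end, arm 1.74 m, giving F × 1.74 counterclockwise.
Στ = 0 ⇒ F × 1.74 = 614.7 ⇒ F = 614.7 / 1.74 = 353 N.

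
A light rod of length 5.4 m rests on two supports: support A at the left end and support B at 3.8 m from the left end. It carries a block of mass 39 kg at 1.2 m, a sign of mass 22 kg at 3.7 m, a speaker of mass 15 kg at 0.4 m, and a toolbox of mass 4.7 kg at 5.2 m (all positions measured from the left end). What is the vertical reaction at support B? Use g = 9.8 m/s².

Taking torques about support A:
Block: 39 × 9.8 = 382.2 N down at 1.2 m → arm 1.2 m, τ = 382.2 × 1.2 = 458.6 N·m clockwise.
Sign: 22 × 9.8 = 215.6 N down at 3.7 m → arm 3.7 m, τ = 215.6 × 3.7 = 797.7 N·m clockwise.
Speaker: 15 × 9.8 = 147 N down at 0.4 m → arm 0.4 m, τ = 147 × 0.4 = 58.8 N·m clockwise.
Toolbox: 4.7 × 9.8 = 46.06 N down at 5.2 m → arm 5.2 m, τ = 46.06 × 5.2 = 239.5 N·m clockwise.
Net load moment about support A = 1555 N·m clockwise.
Reaction R at support B is upward at 3.8 m, arm 3.8 m → moment R × 3.8 counterclockwise.
Balancing moments: R × 3.8 = 1555, giving R = 409 N.

R_B ≈ 409 N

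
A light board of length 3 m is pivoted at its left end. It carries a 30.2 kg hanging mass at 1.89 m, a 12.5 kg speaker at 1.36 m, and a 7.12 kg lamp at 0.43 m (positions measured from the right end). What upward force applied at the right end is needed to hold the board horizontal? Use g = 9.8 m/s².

Take moments about the left end.
Hanging mass: 30.2 × 9.8 = 296 N down at 1.89 m → arm 1.11 m, τ = 296 × 1.11 = 328.6 N·m clockwise.
Speaker: 12.5 × 9.8 = 122.5 N down at 1.36 m → arm 1.64 m, τ = 122.5 × 1.64 = 200.9 N·m clockwise.
Lamp: 7.12 × 9.8 = 69.78 N down at 0.43 m → arm 2.57 m, τ = 69.78 × 2.57 = 179.3 N·m clockwise.
Net moment of the loads = 708.8 N·m clockwise.
The upward force F acts at the right end, arm 3 m, giving F × 3 counterclockwise.
Balancing moments: F × 3 = 708.8, giving F = 708.8 / 3 = 236 N.

F ≈ 236 N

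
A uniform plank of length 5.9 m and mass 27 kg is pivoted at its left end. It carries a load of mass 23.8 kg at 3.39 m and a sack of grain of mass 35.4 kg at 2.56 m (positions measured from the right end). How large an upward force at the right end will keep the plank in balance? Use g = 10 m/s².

About the left end:
Beam weight: 27 × 10 = 270 N down at 2.95 m → arm 2.95 m, τ = 270 × 2.95 = 796.5 N·m clockwise.
Load: 23.8 × 10 = 238 N down at 3.39 m → arm 2.51 m, τ = 238 × 2.51 = 597.4 N·m clockwise.
Sack of grain: 35.4 × 10 = 354 N down at 2.56 m → arm 3.34 m, τ = 354 × 3.34 = 1182 N·m clockwise.
Net moment of the loads = 2576 N·m clockwise.
The upward force F acts at the right end, arm 5.9 m, giving F × 5.9 counterclockwise.
Στ = 0 ⇒ F × 5.9 = 2576 ⇒ F = 2576 / 5.9 = 437 N.

F ≈ 437 N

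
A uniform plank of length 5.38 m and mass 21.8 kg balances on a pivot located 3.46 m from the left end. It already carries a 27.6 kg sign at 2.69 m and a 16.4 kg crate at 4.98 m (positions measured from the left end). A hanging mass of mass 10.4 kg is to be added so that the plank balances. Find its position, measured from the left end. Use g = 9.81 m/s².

x ≈ 4.72 m from the left end

Take moments about the pivot (at 3.46 m from the left end).
Beam weight: 21.8 × 9.81 = 213.9 N down at 2.69 m → arm 0.77 m, τ = 213.9 × 0.77 = 164.7 N·m counterclockwise.
Sign: 27.6 × 9.81 = 270.8 N down at 2.69 m → arm 0.77 m, τ = 270.8 × 0.77 = 208.5 N·m counterclockwise.
Crate: 16.4 × 9.81 = 160.9 N down at 4.98 m → arm 1.52 m, τ = 160.9 × 1.52 = 244.6 N·m clockwise.
Net moment of existing loads = 128.6 N·m counterclockwise.
The hanging mass weighs 10.4 × 9.81 = 102 N and must supply an equal clockwise moment, so its lever arm about the pivot is 128.6 / 102 = 1.26 m.
That puts it at 3.46 + 1.26 = 4.72 m from the left end.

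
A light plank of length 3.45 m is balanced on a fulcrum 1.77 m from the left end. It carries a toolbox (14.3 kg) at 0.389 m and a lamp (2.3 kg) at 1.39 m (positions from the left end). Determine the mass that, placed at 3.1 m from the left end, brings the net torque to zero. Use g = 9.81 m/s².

Taking torques about the fulcrum (at 1.77 m from the left end):
Toolbox: 14.3 × 9.81 = 140.3 N down at 0.389 m → arm 1.381 m, τ = 140.3 × 1.381 = 193.8 N·m counterclockwise.
Lamp: 2.3 × 9.81 = 22.56 N down at 1.39 m → arm 0.38 m, τ = 22.56 × 0.38 = 8.573 N·m counterclockwise.
Net moment of known loads = 202.4 N·m counterclockwise.
An unknown mass m at 3.1 m has arm 1.33 m; its moment is m·g·1.33 clockwise.
For rotational equilibrium, m × 9.81 × 1.33 = 202.4, so m = 202.4 / (9.81 × 1.33) = 15.5 kg.

m ≈ 15.5 kg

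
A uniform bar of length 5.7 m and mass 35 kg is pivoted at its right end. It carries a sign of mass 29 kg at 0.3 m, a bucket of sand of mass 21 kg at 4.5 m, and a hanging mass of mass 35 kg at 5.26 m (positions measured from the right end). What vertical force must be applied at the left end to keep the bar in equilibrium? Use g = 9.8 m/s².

Sum moments about the right end (the unknown pivot reaction has zero arm there).
Beam weight: 35 × 9.8 = 343 N down at 2.85 m → arm 2.85 m, τ = 343 × 2.85 = 977.6 N·m counterclockwise.
Sign: 29 × 9.8 = 284.2 N down at 0.3 m → arm 0.3 m, τ = 284.2 × 0.3 = 85.26 N·m counterclockwise.
Bucket of sand: 21 × 9.8 = 205.8 N down at 4.5 m → arm 4.5 m, τ = 205.8 × 4.5 = 926.1 N·m counterclockwise.
Hanging mass: 35 × 9.8 = 343 N down at 5.26 m → arm 5.26 m, τ = 343 × 5.26 = 1804 N·m counterclockwise.
Net moment of the loads = 3793 N·m counterclockwise.
The upward force F acts at the left end, arm 5.7 m, giving F × 5.7 clockwise.
For rotational equilibrium, F × 5.7 = 3793, so F = 3793 / 5.7 = 665 N.

F ≈ 665 N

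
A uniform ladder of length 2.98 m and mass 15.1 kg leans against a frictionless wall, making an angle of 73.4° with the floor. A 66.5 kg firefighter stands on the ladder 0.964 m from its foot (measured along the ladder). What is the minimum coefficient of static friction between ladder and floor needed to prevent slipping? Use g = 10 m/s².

Choose the foot of the ladder as the axis so the floor normal and friction both act there and drop out.
Ladder weight 15.1×10 = 151 N acts at 1.49 m along the ladder; its horizontal arm is 1.49·cos73.4° = 0.4257 m → τ = 64.28 N·m clockwise.
Firefighter: 66.5×10 = 665 N at 0.964 m → arm 0.2754 m → τ = 183.1 N·m clockwise.
Wall normal N acts horizontally at the top; its moment arm is the height L sinθ = 2.98·sin73.4° = 2.856 m, counterclockwise.
For rotational equilibrium, N × 2.856 = 247.4, so N = 86.62 N.
ΣFx = 0 ⇒ f = N_wall = 86.62 N. ΣFy = 0 ⇒ N_floor = 816 N.
μ_min = f / N_floor = 86.62 / 816 = 0.106.

μ_min ≈ 0.106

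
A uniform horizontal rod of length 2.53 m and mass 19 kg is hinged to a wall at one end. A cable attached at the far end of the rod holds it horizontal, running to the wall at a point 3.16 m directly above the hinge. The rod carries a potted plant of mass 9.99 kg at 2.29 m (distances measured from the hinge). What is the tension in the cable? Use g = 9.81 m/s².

T ≈ 233 N

Choose the hinge as the axis so the unknown hinge reaction has zero arm there.
Beam weight: 19 × 9.81 = 186.4 N down at 1.265 m → arm 1.265 m, τ = 186.4 × 1.265 = 235.8 N·m clockwise.
Potted plant: 9.99 × 9.81 = 98 N down at 2.29 m → arm 2.29 m, τ = 98 × 2.29 = 224.4 N·m clockwise.
Total clockwise load moment = 460.2 N·m.
The cable tension T acts at 2.53 m; only its component perpendicular to the rod, T sinθ, produces torque. sinθ = h/√(h²+d²) = 3.16/√(3.16²+2.53²) = 0.7806.
Setting net torque to zero: T × 2.53 × 0.7806 = 460.2 → T = 460.2 / 1.975 = 233 N.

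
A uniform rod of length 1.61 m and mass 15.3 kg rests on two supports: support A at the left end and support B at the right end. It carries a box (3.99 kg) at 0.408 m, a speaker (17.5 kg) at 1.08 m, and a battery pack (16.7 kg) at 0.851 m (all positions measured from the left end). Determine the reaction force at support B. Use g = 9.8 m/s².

R_B ≈ 286 N

Take moments about support A.
Beam weight: 15.3 × 9.8 = 149.9 N down at 0.805 m → arm 0.805 m, τ = 149.9 × 0.805 = 120.7 N·m clockwise.
Box: 3.99 × 9.8 = 39.1 N down at 0.408 m → arm 0.408 m, τ = 39.1 × 0.408 = 15.95 N·m clockwise.
Speaker: 17.5 × 9.8 = 171.5 N down at 1.08 m → arm 1.08 m, τ = 171.5 × 1.08 = 185.2 N·m clockwise.
Battery pack: 16.7 × 9.8 = 163.7 N down at 0.851 m → arm 0.851 m, τ = 163.7 × 0.851 = 139.3 N·m clockwise.
Net load moment about support A = 461.2 N·m clockwise.
Reaction R at support B is upward at 1.61 m, arm 1.61 m → moment R × 1.61 counterclockwise.
Setting net torque to zero: R × 1.61 = 461.2 → R = 286 N.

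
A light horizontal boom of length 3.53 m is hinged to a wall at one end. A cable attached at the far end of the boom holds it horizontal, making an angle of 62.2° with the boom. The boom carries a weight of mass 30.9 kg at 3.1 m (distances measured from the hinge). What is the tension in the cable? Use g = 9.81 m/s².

T ≈ 301 N

Sum moments about the hinge (the unknown hinge reaction has zero arm there).
Weight: 30.9 × 9.81 = 303.1 N down at 3.1 m → arm 3.1 m, τ = 303.1 × 3.1 = 939.6 N·m clockwise.
Total clockwise load moment = 939.6 N·m.
The cable tension T acts at 3.53 m; only its component perpendicular to the boom, T sinθ, produces torque. sin 62.2° = 0.8846.
For rotational equilibrium, T × 3.53 × 0.8846 = 939.6, so T = 939.6 / 3.123 = 301 N.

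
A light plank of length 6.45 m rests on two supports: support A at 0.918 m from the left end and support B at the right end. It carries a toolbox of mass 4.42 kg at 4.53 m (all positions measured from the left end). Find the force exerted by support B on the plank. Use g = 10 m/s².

R_B ≈ 28.9 N

Sum moments about support A (its reaction then has zero moment arm).
Toolbox: 4.42 × 10 = 44.2 N down at 4.53 m → arm 3.612 m, τ = 44.2 × 3.612 = 159.7 N·m clockwise.
Net load moment about support A = 159.7 N·m clockwise.
Reaction R at support B is upward at 6.45 m, arm 5.532 m → moment R × 5.532 counterclockwise.
Στ = 0 ⇒ R × 5.532 = 159.7 ⇒ R = 28.9 N.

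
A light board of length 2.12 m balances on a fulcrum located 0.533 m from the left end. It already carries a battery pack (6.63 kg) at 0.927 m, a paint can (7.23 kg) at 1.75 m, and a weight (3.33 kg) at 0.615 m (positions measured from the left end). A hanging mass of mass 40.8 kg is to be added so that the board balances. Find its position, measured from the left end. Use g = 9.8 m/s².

Taking torques about the fulcrum (at 0.533 m from the left end):
Battery pack: 6.63 × 9.8 = 64.97 N down at 0.927 m → arm 0.394 m, τ = 64.97 × 0.394 = 25.6 N·m clockwise.
Paint can: 7.23 × 9.8 = 70.85 N down at 1.75 m → arm 1.217 m, τ = 70.85 × 1.217 = 86.22 N·m clockwise.
Weight: 3.33 × 9.8 = 32.63 N down at 0.615 m → arm 0.082 m, τ = 32.63 × 0.082 = 2.676 N·m clockwise.
Net moment of existing loads = 114.5 N·m clockwise.
The hanging mass weighs 40.8 × 9.8 = 399.8 N and must supply an equal counterclockwise moment, so its lever arm about the fulcrum is 114.5 / 399.8 = 0.286 m.
That puts it at 0.533 − 0.286 = 0.247 m from the left end.

x ≈ 0.247 m from the left end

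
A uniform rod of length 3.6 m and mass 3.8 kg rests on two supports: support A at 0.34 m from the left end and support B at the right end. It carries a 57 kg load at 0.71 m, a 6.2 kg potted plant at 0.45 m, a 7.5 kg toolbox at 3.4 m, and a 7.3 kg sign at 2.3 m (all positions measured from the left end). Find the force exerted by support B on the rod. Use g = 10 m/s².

R_B ≈ 198 N

Taking torques about support A:
Beam weight: 3.8 × 10 = 38 N down at 1.8 m → arm 1.46 m, τ = 38 × 1.46 = 55.48 N·m clockwise.
Load: 57 × 10 = 570 N down at 0.71 m → arm 0.37 m, τ = 570 × 0.37 = 210.9 N·m clockwise.
Potted plant: 6.2 × 10 = 62 N down at 0.45 m → arm 0.11 m, τ = 62 × 0.11 = 6.82 N·m clockwise.
Toolbox: 7.5 × 10 = 75 N down at 3.4 m → arm 3.06 m, τ = 75 × 3.06 = 229.5 N·m clockwise.
Sign: 7.3 × 10 = 73 N down at 2.3 m → arm 1.96 m, τ = 73 × 1.96 = 143.1 N·m clockwise.
Net load moment about support A = 645.8 N·m clockwise.
Reaction R at support B is upward at 3.6 m, arm 3.26 m → moment R × 3.26 counterclockwise.
For rotational equilibrium, R × 3.26 = 645.8, so R = 198 N.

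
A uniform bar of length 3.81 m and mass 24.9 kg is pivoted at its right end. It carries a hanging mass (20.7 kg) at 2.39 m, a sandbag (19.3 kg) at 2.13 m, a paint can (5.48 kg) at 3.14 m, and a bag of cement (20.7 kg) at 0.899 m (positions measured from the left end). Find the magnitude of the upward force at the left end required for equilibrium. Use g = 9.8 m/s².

F ≈ 445 N

About the right end:
Beam weight: 24.9 × 9.8 = 244 N down at 1.905 m → arm 1.905 m, τ = 244 × 1.905 = 464.8 N·m counterclockwise.
Hanging mass: 20.7 × 9.8 = 202.9 N down at 2.39 m → arm 1.42 m, τ = 202.9 × 1.42 = 288.1 N·m counterclockwise.
Sandbag: 19.3 × 9.8 = 189.1 N down at 2.13 m → arm 1.68 m, τ = 189.1 × 1.68 = 317.7 N·m counterclockwise.
Paint can: 5.48 × 9.8 = 53.7 N down at 3.14 m → arm 0.67 m, τ = 53.7 × 0.67 = 35.98 N·m counterclockwise.
Bag of cement: 20.7 × 9.8 = 202.9 N down at 0.899 m → arm 2.911 m, τ = 202.9 × 2.911 = 590.6 N·m counterclockwise.
Net moment of the loads = 1697 N·m counterclockwise.
The upward force F acts at the left end, arm 3.81 m, giving F × 3.81 clockwise.
Στ = 0 ⇒ F × 3.81 = 1697 ⇒ F = 1697 / 3.81 = 445 N.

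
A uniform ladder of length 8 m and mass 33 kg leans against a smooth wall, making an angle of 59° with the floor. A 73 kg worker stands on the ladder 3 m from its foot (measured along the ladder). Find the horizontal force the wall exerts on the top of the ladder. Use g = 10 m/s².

N_wall ≈ 264 N

About the foot of the ladder:
Ladder weight 33×10 = 330 N acts at 4 m along the ladder; its horizontal arm is 4·cos59° = 2.06 m → τ = 679.8 N·m clockwise.
Worker: 73×10 = 730 N at 3 m → arm 1.545 m → τ = 1128 N·m clockwise.
Wall normal N acts horizontally at the top; its moment arm is the height L sinθ = 8·sin59° = 6.857 m, counterclockwise.
Setting net torque to zero: N × 6.857 = 1808 → N = 264 N.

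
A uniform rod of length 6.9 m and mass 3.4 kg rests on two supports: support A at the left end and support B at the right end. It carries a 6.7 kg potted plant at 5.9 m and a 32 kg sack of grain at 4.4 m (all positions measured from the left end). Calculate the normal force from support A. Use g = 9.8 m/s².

R_A ≈ 140 N

About support B:
Beam weight: 3.4 × 9.8 = 33.32 N down at 3.45 m → arm 3.45 m, τ = 33.32 × 3.45 = 115 N·m counterclockwise.
Potted plant: 6.7 × 9.8 = 65.66 N down at 5.9 m → arm 1 m, τ = 65.66 × 1 = 65.66 N·m counterclockwise.
Sack of grain: 32 × 9.8 = 313.6 N down at 4.4 m → arm 2.5 m, τ = 313.6 × 2.5 = 784 N·m counterclockwise.
Net load moment about support B = 964.7 N·m counterclockwise.
Reaction R at support A is upward at 0 m, arm 6.9 m → moment R × 6.9 clockwise.
Setting net torque to zero: R × 6.9 = 964.7 → R = 140 N.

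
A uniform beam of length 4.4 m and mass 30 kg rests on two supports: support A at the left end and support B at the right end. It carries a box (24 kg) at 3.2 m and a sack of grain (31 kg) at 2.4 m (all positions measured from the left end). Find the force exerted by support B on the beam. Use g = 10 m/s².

R_B ≈ 494 N

About support A:
Beam weight: 30 × 10 = 300 N down at 2.2 m → arm 2.2 m, τ = 300 × 2.2 = 660 N·m clockwise.
Box: 24 × 10 = 240 N down at 3.2 m → arm 3.2 m, τ = 240 × 3.2 = 768 N·m clockwise.
Sack of grain: 31 × 10 = 310 N down at 2.4 m → arm 2.4 m, τ = 310 × 2.4 = 744 N·m clockwise.
Net load moment about support A = 2172 N·m clockwise.
Reaction R at support B is upward at 4.4 m, arm 4.4 m → moment R × 4.4 counterclockwise.
For rotational equilibrium, R × 4.4 = 2172, so R = 494 N.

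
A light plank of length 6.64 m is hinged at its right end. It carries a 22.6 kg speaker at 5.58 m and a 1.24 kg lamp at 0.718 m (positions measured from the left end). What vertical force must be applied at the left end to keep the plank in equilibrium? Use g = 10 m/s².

About the right end:
Speaker: 22.6 × 10 = 226 N down at 5.58 m → arm 1.06 m, τ = 226 × 1.06 = 239.6 N·m counterclockwise.
Lamp: 1.24 × 10 = 12.4 N down at 0.718 m → arm 5.922 m, τ = 12.4 × 5.922 = 73.43 N·m counterclockwise.
Net moment of the loads = 313 N·m counterclockwise.
The upward force F acts at the left end, arm 6.64 m, giving F × 6.64 clockwise.
Balancing moments: F × 6.64 = 313, giving F = 313 / 6.64 = 47.1 N.

F ≈ 47.1 N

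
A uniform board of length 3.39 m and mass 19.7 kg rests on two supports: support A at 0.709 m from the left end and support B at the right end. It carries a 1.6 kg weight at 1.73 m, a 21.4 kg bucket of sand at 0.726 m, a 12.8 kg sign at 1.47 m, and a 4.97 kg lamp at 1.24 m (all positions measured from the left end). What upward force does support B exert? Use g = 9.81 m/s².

Choose support A as the axis so its reaction then has zero moment arm.
Beam weight: 19.7 × 9.81 = 193.3 N down at 1.695 m → arm 0.986 m, τ = 193.3 × 0.986 = 190.6 N·m clockwise.
Weight: 1.6 × 9.81 = 15.7 N down at 1.73 m → arm 1.021 m, τ = 15.7 × 1.021 = 16.03 N·m clockwise.
Bucket of sand: 21.4 × 9.81 = 209.9 N down at 0.726 m → arm 0.017 m, τ = 209.9 × 0.017 = 3.568 N·m clockwise.
Sign: 12.8 × 9.81 = 125.6 N down at 1.47 m → arm 0.761 m, τ = 125.6 × 0.761 = 95.58 N·m clockwise.
Lamp: 4.97 × 9.81 = 48.76 N down at 1.24 m → arm 0.531 m, τ = 48.76 × 0.531 = 25.89 N·m clockwise.
Net load moment about support A = 331.7 N·m clockwise.
Reaction R at support B is upward at 3.39 m, arm 2.681 m → moment R × 2.681 counterclockwise.
For rotational equilibrium, R × 2.681 = 331.7, so R = 124 N.

R_B ≈ 124 N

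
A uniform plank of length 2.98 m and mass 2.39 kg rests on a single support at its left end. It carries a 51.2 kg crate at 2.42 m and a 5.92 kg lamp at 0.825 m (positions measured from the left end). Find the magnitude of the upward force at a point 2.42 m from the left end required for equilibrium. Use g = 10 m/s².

F ≈ 547 N

Taking torques about the left end:
Beam weight: 2.39 × 10 = 23.9 N down at 1.49 m → arm 1.49 m, τ = 23.9 × 1.49 = 35.61 N·m clockwise.
Crate: 51.2 × 10 = 512 N down at 2.42 m → arm 2.42 m, τ = 512 × 2.42 = 1239 N·m clockwise.
Lamp: 5.92 × 10 = 59.2 N down at 0.825 m → arm 0.825 m, τ = 59.2 × 0.825 = 48.84 N·m clockwise.
Net moment of the loads = 1323 N·m clockwise.
The upward force F acts at a point 2.42 m from the left end, arm 2.42 m, giving F × 2.42 counterclockwise.
Στ = 0 ⇒ F × 2.42 = 1323 ⇒ F = 1323 / 2.42 = 547 N.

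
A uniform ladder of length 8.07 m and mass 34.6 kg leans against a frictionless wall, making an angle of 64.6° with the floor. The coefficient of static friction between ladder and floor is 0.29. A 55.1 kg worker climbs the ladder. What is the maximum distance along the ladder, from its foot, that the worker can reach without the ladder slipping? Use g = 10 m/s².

Sum moments about the foot of the ladder (the floor normal and friction both act there and drop out).
Ladder weight 34.6×10 = 346 N acts at 4.035 m along the ladder; its horizontal arm is 4.035·cos64.6° = 1.731 m → τ = 598.9 N·m clockwise.
Worker weight 55.1×10 = 551 N at distance d → arm d·cos64.6° → τ = 551·d·0.4289 clockwise.
Wall normal N at the top has arm L sinθ = 7.29 m counterclockwise, so Στ = 0 gives N·7.29 = 598.9 + 236.3·d.
ΣFy = 0 ⇒ N_floor = 897 N, so the maximum friction is μ_s·N_floor = 0.29×897 = 260.1 N. ΣFx = 0 ⇒ N_wall = f, so at the slipping point N = 260.1 N.
Substituting: 260.1×7.29 = 598.9 + 236.3·d ⇒ d = (1896 − 598.9) / 236.3 = 5.49 m.

d ≈ 5.49 m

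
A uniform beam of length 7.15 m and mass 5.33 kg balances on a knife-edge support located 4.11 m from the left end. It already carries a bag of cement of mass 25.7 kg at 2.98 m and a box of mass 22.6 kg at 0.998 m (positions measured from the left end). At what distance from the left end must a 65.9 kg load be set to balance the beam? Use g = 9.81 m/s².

x ≈ 5.66 m from the left end

Sum moments about the knife-edge support (at 4.11 m from the left end) (the support reaction has zero arm there).
Beam weight: 5.33 × 9.81 = 52.29 N down at 3.575 m → arm 0.535 m, τ = 52.29 × 0.535 = 27.98 N·m counterclockwise.
Bag of cement: 25.7 × 9.81 = 252.1 N down at 2.98 m → arm 1.13 m, τ = 252.1 × 1.13 = 284.9 N·m counterclockwise.
Box: 22.6 × 9.81 = 221.7 N down at 0.998 m → arm 3.112 m, τ = 221.7 × 3.112 = 689.9 N·m counterclockwise.
Net moment of existing loads = 1003 N·m counterclockwise.
The load weighs 65.9 × 9.81 = 646.5 N and must supply an equal clockwise moment, so its lever arm about the knife-edge support is 1003 / 646.5 = 1.55 m.
That puts it at 4.11 + 1.55 = 5.66 m from the left end.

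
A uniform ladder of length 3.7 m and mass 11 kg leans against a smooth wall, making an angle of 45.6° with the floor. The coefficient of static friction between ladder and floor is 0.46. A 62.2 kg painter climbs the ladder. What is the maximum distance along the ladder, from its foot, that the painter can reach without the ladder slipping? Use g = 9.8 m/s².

About the foot of the ladder:
Ladder weight 11×9.8 = 107.8 N acts at 1.85 m along the ladder; its horizontal arm is 1.85·cos45.6° = 1.294 m → τ = 139.5 N·m clockwise.
Painter weight 62.2×9.8 = 609.6 N at distance d → arm d·cos45.6° → τ = 609.6·d·0.6997 clockwise.
Wall normal N at the top has arm L sinθ = 2.644 m counterclockwise, so Στ = 0 gives N·2.644 = 139.5 + 426.5·d.
ΣFy = 0 ⇒ N_floor = 717.4 N, so the maximum friction is μ_s·N_floor = 0.46×717.4 = 330 N. ΣFx = 0 ⇒ N_wall = f, so at the slipping point N = 330 N.
Substituting: 330×2.644 = 139.5 + 426.5·d ⇒ d = (872.5 − 139.5) / 426.5 = 1.72 m.

d ≈ 1.72 m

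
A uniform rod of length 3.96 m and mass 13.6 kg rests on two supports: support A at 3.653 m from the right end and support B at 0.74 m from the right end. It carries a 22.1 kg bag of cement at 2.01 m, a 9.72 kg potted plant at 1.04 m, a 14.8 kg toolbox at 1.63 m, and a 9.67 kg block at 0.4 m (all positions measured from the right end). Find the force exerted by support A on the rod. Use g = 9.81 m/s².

R_A ≈ 194 N

Taking torques about support B:
Beam weight: 13.6 × 9.81 = 133.4 N down at 1.98 m → arm 1.24 m, τ = 133.4 × 1.24 = 165.4 N·m counterclockwise.
Bag of cement: 22.1 × 9.81 = 216.8 N down at 2.01 m → arm 1.27 m, τ = 216.8 × 1.27 = 275.3 N·m counterclockwise.
Potted plant: 9.72 × 9.81 = 95.35 N down at 1.04 m → arm 0.3 m, τ = 95.35 × 0.3 = 28.6 N·m counterclockwise.
Toolbox: 14.8 × 9.81 = 145.2 N down at 1.63 m → arm 0.89 m, τ = 145.2 × 0.89 = 129.2 N·m counterclockwise.
Block: 9.67 × 9.81 = 94.86 N down at 0.4 m → arm 0.34 m, τ = 94.86 × 0.34 = 32.25 N·m clockwise.
Net load moment about support B = 566.2 N·m counterclockwise.
Reaction R at support A is upward at 3.653 m, arm 2.913 m → moment R × 2.913 clockwise.
Στ = 0 ⇒ R × 2.913 = 566.2 ⇒ R = 194 N.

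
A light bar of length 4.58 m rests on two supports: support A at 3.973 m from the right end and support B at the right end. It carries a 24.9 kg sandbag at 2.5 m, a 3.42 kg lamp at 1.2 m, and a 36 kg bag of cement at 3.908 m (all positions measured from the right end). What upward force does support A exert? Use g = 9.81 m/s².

Take moments about support B.
Sandbag: 24.9 × 9.81 = 244.3 N down at 2.5 m → arm 2.5 m, τ = 244.3 × 2.5 = 610.8 N·m counterclockwise.
Lamp: 3.42 × 9.81 = 33.55 N down at 1.2 m → arm 1.2 m, τ = 33.55 × 1.2 = 40.26 N·m counterclockwise.
Bag of cement: 36 × 9.81 = 353.2 N down at 3.908 m → arm 3.908 m, τ = 353.2 × 3.908 = 1380 N·m counterclockwise.
Net load moment about support B = 2031 N·m counterclockwise.
Reaction R at support A is upward at 3.973 m, arm 3.973 m → moment R × 3.973 clockwise.
For rotational equilibrium, R × 3.973 = 2031, so R = 511 N.

R_A ≈ 511 N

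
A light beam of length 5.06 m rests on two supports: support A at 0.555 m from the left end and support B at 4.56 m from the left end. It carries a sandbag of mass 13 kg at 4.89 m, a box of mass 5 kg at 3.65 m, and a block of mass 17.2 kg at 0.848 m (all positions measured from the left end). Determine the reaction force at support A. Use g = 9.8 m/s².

About support B:
Sandbag: 13 × 9.8 = 127.4 N down at 4.89 m → arm 0.33 m, τ = 127.4 × 0.33 = 42.04 N·m clockwise.
Box: 5 × 9.8 = 49 N down at 3.65 m → arm 0.91 m, τ = 49 × 0.91 = 44.59 N·m counterclockwise.
Block: 17.2 × 9.8 = 168.6 N down at 0.848 m → arm 3.712 m, τ = 168.6 × 3.712 = 625.8 N·m counterclockwise.
Net load moment about support B = 628.3 N·m counterclockwise.
Reaction R at support A is upward at 0.555 m, arm 4.005 m → moment R × 4.005 clockwise.
Setting net torque to zero: R × 4.005 = 628.3 → R = 157 N.

R_A ≈ 157 N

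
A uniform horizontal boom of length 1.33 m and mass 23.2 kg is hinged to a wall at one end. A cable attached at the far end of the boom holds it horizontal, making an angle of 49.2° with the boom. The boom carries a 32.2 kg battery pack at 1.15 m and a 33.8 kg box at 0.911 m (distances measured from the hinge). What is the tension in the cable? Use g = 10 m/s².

Choose the hinge as the axis so the unknown hinge reaction has zero arm there.
Beam weight: 23.2 × 10 = 232 N down at 0.665 m → arm 0.665 m, τ = 232 × 0.665 = 154.3 N·m clockwise.
Battery pack: 32.2 × 10 = 322 N down at 1.15 m → arm 1.15 m, τ = 322 × 1.15 = 370.3 N·m clockwise.
Box: 33.8 × 10 = 338 N down at 0.911 m → arm 0.911 m, τ = 338 × 0.911 = 307.9 N·m clockwise.
Total clockwise load moment = 832.5 N·m.
The cable tension T acts at 1.33 m; only its component perpendicular to the boom, T sinθ, produces torque. sin 49.2° = 0.757.
Balancing moments: T × 1.33 × 0.757 = 832.5, giving T = 832.5 / 1.007 = 827 N.

T ≈ 827 N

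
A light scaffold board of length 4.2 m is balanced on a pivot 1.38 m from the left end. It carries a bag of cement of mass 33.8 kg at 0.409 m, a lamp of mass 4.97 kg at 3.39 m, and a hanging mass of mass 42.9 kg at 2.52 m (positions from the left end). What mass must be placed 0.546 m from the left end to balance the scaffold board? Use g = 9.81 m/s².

m ≈ 31.3 kg

Choose the pivot (at 1.38 m from the left end) as the axis so the support reaction has zero arm there.
Bag of cement: 33.8 × 9.81 = 331.6 N down at 0.409 m → arm 0.971 m, τ = 331.6 × 0.971 = 322 N·m counterclockwise.
Lamp: 4.97 × 9.81 = 48.76 N down at 3.39 m → arm 2.01 m, τ = 48.76 × 2.01 = 98.01 N·m clockwise.
Hanging mass: 42.9 × 9.81 = 420.8 N down at 2.52 m → arm 1.14 m, τ = 420.8 × 1.14 = 479.7 N·m clockwise.
Net moment of known loads = 255.7 N·m clockwise.
An unknown mass m at 0.546 m has arm 0.834 m; its moment is m·g·0.834 counterclockwise.
For rotational equilibrium, m × 9.81 × 0.834 = 255.7, so m = 255.7 / (9.81 × 0.834) = 31.3 kg.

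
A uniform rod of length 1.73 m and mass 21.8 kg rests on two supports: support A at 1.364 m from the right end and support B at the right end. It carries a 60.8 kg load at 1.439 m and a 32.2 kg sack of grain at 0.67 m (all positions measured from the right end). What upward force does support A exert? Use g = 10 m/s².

R_A ≈ 938 N

Take moments about support B.
Beam weight: 21.8 × 10 = 218 N down at 0.865 m → arm 0.865 m, τ = 218 × 0.865 = 188.6 N·m counterclockwise.
Load: 60.8 × 10 = 608 N down at 1.439 m → arm 1.439 m, τ = 608 × 1.439 = 874.9 N·m counterclockwise.
Sack of grain: 32.2 × 10 = 322 N down at 0.67 m → arm 0.67 m, τ = 322 × 0.67 = 215.7 N·m counterclockwise.
Net load moment about support B = 1279 N·m counterclockwise.
Reaction R at support A is upward at 1.364 m, arm 1.364 m → moment R × 1.364 clockwise.
Στ = 0 ⇒ R × 1.364 = 1279 ⇒ R = 938 N.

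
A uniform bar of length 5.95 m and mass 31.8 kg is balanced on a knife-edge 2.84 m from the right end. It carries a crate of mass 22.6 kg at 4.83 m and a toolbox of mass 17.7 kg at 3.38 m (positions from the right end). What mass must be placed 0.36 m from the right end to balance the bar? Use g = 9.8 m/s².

Taking torques about the knife-edge (at 2.84 m from the right end):
Beam weight: 31.8 × 9.8 = 311.6 N down at 2.975 m → arm 0.135 m, τ = 311.6 × 0.135 = 42.07 N·m counterclockwise.
Crate: 22.6 × 9.8 = 221.5 N down at 4.83 m → arm 1.99 m, τ = 221.5 × 1.99 = 440.8 N·m counterclockwise.
Toolbox: 17.7 × 9.8 = 173.5 N down at 3.38 m → arm 0.54 m, τ = 173.5 × 0.54 = 93.69 N·m counterclockwise.
Net moment of known loads = 576.6 N·m counterclockwise.
An unknown mass m at 0.36 m has arm 2.48 m; its moment is m·g·2.48 clockwise.
Setting net torque to zero: m × 9.8 × 2.48 = 576.6 → m = 576.6 / (9.8 × 2.48) = 23.7 kg.

m ≈ 23.7 kg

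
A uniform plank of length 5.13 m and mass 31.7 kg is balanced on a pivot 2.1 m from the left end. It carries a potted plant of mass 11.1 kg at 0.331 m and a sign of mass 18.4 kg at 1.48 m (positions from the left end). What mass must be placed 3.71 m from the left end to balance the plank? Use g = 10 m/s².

Taking torques about the pivot (at 2.1 m from the left end):
Beam weight: 31.7 × 10 = 317 N down at 2.565 m → arm 0.465 m, τ = 317 × 0.465 = 147.4 N·m clockwise.
Potted plant: 11.1 × 10 = 111 N down at 0.331 m → arm 1.769 m, τ = 111 × 1.769 = 196.4 N·m counterclockwise.
Sign: 18.4 × 10 = 184 N down at 1.48 m → arm 0.62 m, τ = 184 × 0.62 = 114.1 N·m counterclockwise.
Net moment of known loads = 163.1 N·m counterclockwise.
An unknown mass m at 3.71 m has arm 1.61 m; its moment is m·g·1.61 clockwise.
Στ = 0 ⇒ m × 10 × 1.61 = 163.1 ⇒ m = 163.1 / (10 × 1.61) = 10.1 kg.

m ≈ 10.1 kg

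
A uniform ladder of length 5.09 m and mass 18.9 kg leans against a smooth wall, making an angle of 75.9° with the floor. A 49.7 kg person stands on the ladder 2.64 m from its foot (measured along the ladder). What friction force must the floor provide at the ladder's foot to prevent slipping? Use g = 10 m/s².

Choose the foot of the ladder as the axis so the floor normal and friction both act there and drop out.
Ladder weight 18.9×10 = 189 N acts at 2.545 m along the ladder; its horizontal arm is 2.545·cos75.9° = 0.62 m → τ = 117.2 N·m clockwise.
Person: 49.7×10 = 497 N at 2.64 m → arm 0.6431 m → τ = 319.6 N·m clockwise.
Wall normal N acts horizontally at the top; its moment arm is the height L sinθ = 5.09·sin75.9° = 4.937 m, counterclockwise.
For rotational equilibrium, N × 4.937 = 436.8, so N = 88.5 N.
ΣFx = 0: friction at the foot balances the wall's push, so f = N_wall = 88.5 N.

f ≈ 88.5 N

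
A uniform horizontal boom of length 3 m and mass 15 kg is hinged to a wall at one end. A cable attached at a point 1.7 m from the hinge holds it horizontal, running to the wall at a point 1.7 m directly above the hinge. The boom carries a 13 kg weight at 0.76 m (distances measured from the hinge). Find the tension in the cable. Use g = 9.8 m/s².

Sum moments about the hinge (the unknown hinge reaction has zero arm there).
Beam weight: 15 × 9.8 = 147 N down at 1.5 m → arm 1.5 m, τ = 147 × 1.5 = 220.5 N·m clockwise.
Weight: 13 × 9.8 = 127.4 N down at 0.76 m → arm 0.76 m, τ = 127.4 × 0.76 = 96.82 N·m clockwise.
Total clockwise load moment = 317.3 N·m.
The cable tension T acts at 1.7 m; only its component perpendicular to the boom, T sinθ, produces torque. sinθ = h/√(h²+d²) = 1.7/√(1.7²+1.7²) = 0.7071.
Στ = 0 ⇒ T × 1.7 × 0.7071 = 317.3 ⇒ T = 317.3 / 1.202 = 264 N.

T ≈ 264 N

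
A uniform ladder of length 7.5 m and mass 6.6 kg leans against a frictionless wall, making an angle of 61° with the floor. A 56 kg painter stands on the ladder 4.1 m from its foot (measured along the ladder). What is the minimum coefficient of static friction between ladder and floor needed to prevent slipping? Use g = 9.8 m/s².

μ_min ≈ 0.3

Choose the foot of the ladder as the axis so the floor normal and friction both act there and drop out.
Ladder weight 6.6×9.8 = 64.68 N acts at 3.75 m along the ladder; its horizontal arm is 3.75·cos61° = 1.818 m → τ = 117.6 N·m clockwise.
Painter: 56×9.8 = 548.8 N at 4.1 m → arm 1.988 m → τ = 1091 N·m clockwise.
Wall normal N acts horizontally at the top; its moment arm is the height L sinθ = 7.5·sin61° = 6.56 m, counterclockwise.
Setting net torque to zero: N × 6.56 = 1209 → N = 184.3 N.
ΣFx = 0 ⇒ f = N_wall = 184.3 N. ΣFy = 0 ⇒ N_floor = 613.5 N.
μ_min = f / N_floor = 184.3 / 613.5 = 0.3.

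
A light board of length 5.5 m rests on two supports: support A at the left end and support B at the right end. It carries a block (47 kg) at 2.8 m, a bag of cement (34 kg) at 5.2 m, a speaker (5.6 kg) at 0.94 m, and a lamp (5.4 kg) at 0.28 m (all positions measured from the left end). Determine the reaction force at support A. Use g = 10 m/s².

R_A ≈ 347 N

Take moments about support B.
Block: 47 × 10 = 470 N down at 2.8 m → arm 2.7 m, τ = 470 × 2.7 = 1269 N·m counterclockwise.
Bag of cement: 34 × 10 = 340 N down at 5.2 m → arm 0.3 m, τ = 340 × 0.3 = 102 N·m counterclockwise.
Speaker: 5.6 × 10 = 56 N down at 0.94 m → arm 4.56 m, τ = 56 × 4.56 = 255.4 N·m counterclockwise.
Lamp: 5.4 × 10 = 54 N down at 0.28 m → arm 5.22 m, τ = 54 × 5.22 = 281.9 N·m counterclockwise.
Net load moment about support B = 1908 N·m counterclockwise.
Reaction R at support A is upward at 0 m, arm 5.5 m → moment R × 5.5 clockwise.
Setting net torque to zero: R × 5.5 = 1908 → R = 347 N.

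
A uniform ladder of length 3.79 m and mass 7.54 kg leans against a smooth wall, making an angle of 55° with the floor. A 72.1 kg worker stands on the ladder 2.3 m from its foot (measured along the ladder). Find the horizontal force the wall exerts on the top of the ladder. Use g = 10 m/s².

N_wall ≈ 333 N

Taking torques about the foot of the ladder:
Ladder weight 7.54×10 = 75.4 N acts at 1.895 m along the ladder; its horizontal arm is 1.895·cos55° = 1.087 m → τ = 81.96 N·m clockwise.
Worker: 72.1×10 = 721 N at 2.3 m → arm 1.319 m → τ = 951 N·m clockwise.
Wall normal N acts horizontally at the top; its moment arm is the height L sinθ = 3.79·sin55° = 3.105 m, counterclockwise.
Balancing moments: N × 3.105 = 1033, giving N = 333 N.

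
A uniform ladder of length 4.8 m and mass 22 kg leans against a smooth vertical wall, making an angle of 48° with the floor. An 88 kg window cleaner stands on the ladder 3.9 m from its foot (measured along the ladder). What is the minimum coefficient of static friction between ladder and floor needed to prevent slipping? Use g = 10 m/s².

μ_min ≈ 0.675

Sum moments about the foot of the ladder (the floor normal and friction both act there and drop out).
Ladder weight 22×10 = 220 N acts at 2.4 m along the ladder; its horizontal arm is 2.4·cos48° = 1.606 m → τ = 353.3 N·m clockwise.
Window cleaner: 88×10 = 880 N at 3.9 m → arm 2.61 m → τ = 2297 N·m clockwise.
Wall normal N acts horizontally at the top; its moment arm is the height L sinθ = 4.8·sin48° = 3.567 m, counterclockwise.
Στ = 0 ⇒ N × 3.567 = 2650 ⇒ N = 742.9 N.
ΣFx = 0 ⇒ f = N_wall = 742.9 N. ΣFy = 0 ⇒ N_floor = 1100 N.
μ_min = f / N_floor = 742.9 / 1100 = 0.675.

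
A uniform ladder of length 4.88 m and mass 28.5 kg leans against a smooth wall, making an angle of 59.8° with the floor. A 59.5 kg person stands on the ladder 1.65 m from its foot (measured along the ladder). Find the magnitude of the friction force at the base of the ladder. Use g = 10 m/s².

f ≈ 200 N

Sum moments about the foot of the ladder (the floor normal and friction both act there and drop out).
Ladder weight 28.5×10 = 285 N acts at 2.44 m along the ladder; its horizontal arm is 2.44·cos59.8° = 1.227 m → τ = 349.7 N·m clockwise.
Person: 59.5×10 = 595 N at 1.65 m → arm 0.83 m → τ = 493.8 N·m clockwise.
Wall normal N acts horizontally at the top; its moment arm is the height L sinθ = 4.88·sin59.8° = 4.218 m, counterclockwise.
For rotational equilibrium, N × 4.218 = 843.5, so N = 200 N.
ΣFx = 0: friction at the foot balances the wall's push, so f = N_wall = 200 N.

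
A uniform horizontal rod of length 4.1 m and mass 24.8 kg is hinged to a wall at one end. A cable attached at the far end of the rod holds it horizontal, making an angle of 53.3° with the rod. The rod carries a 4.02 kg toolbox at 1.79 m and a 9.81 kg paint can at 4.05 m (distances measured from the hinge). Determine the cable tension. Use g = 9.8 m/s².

T ≈ 291 N

Choose the hinge as the axis so the unknown hinge reaction has zero arm there.
Beam weight: 24.8 × 9.8 = 243 N down at 2.05 m → arm 2.05 m, τ = 243 × 2.05 = 498.1 N·m clockwise.
Toolbox: 4.02 × 9.8 = 39.4 N down at 1.79 m → arm 1.79 m, τ = 39.4 × 1.79 = 70.53 N·m clockwise.
Paint can: 9.81 × 9.8 = 96.14 N down at 4.05 m → arm 4.05 m, τ = 96.14 × 4.05 = 389.4 N·m clockwise.
Total clockwise load moment = 958 N·m.
The cable tension T acts at 4.1 m; only its component perpendicular to the rod, T sinθ, produces torque. sin 53.3° = 0.8018.
Στ = 0 ⇒ T × 4.1 × 0.8018 = 958 ⇒ T = 958 / 3.287 = 291 N.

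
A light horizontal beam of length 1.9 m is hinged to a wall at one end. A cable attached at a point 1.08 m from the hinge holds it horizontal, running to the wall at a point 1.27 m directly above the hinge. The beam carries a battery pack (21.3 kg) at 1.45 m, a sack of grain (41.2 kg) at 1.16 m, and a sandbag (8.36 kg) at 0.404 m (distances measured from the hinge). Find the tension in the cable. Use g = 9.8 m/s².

T ≈ 977 N

Sum moments about the hinge (the unknown hinge reaction has zero arm there).
Battery pack: 21.3 × 9.8 = 208.7 N down at 1.45 m → arm 1.45 m, τ = 208.7 × 1.45 = 302.6 N·m clockwise.
Sack of grain: 41.2 × 9.8 = 403.8 N down at 1.16 m → arm 1.16 m, τ = 403.8 × 1.16 = 468.4 N·m clockwise.
Sandbag: 8.36 × 9.8 = 81.93 N down at 0.404 m → arm 0.404 m, τ = 81.93 × 0.404 = 33.1 N·m clockwise.
Total clockwise load moment = 804.1 N·m.
The cable tension T acts at 1.08 m; only its component perpendicular to the beam, T sinθ, produces torque. sinθ = h/√(h²+d²) = 1.27/√(1.27²+1.08²) = 0.7618.
Balancing moments: T × 1.08 × 0.7618 = 804.1, giving T = 804.1 / 0.8227 = 977 N.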